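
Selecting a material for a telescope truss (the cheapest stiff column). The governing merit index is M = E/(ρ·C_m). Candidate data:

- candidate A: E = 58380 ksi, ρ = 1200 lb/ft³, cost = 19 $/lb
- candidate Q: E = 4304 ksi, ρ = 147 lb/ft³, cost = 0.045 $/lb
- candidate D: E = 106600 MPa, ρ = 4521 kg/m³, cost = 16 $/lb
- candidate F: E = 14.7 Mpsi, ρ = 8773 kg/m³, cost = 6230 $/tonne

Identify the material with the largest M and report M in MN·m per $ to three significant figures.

candidate Q, M = 127 MN·m per $

Putting every candidate on a common basis:
  candidate A: E = 402.5 GPa, ρ = 19220 kg/m³, cost = 41.89 $/kg
  candidate Q: E = 29.68 GPa, ρ = 2355 kg/m³, cost = 0.09921 $/kg
  candidate D: E = 106.6 GPa, ρ = 4521 kg/m³, cost = 35.27 $/kg
  candidate F: E = 101.4 GPa, ρ = 8773 kg/m³, cost = 6.230 $/kg
  candidate Q: M = 127 MN·m per $
  candidate F: M = 1.85 MN·m per $
  candidate D: M = 0.668 MN·m per $
  candidate A: M = 0.500 MN·m per $
Candidate Q has the largest M.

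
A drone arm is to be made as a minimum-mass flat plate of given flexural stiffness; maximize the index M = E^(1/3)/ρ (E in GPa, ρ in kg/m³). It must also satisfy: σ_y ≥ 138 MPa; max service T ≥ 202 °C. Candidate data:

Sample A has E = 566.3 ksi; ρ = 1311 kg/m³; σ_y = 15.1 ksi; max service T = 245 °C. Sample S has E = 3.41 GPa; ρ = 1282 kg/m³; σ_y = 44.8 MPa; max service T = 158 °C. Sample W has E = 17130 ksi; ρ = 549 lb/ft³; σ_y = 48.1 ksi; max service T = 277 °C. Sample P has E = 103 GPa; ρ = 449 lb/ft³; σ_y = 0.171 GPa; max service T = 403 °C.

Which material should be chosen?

Screen on constraints: σ_y ≥ 138 MPa; max service T ≥ 202 °C. Survivors: sample W, sample P.
In SI units:
  sample W: E = 118.1 GPa, ρ = 8794 kg/m³
  sample P: E = 103.0 GPa, ρ = 7192 kg/m³
  sample P: M = 0.652×10⁻³
  sample W: M = 0.558×10⁻³
The maximum is for sample P.

sample P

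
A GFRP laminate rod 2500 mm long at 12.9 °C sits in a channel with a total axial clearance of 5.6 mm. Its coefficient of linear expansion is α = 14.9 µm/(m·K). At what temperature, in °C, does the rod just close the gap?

α·L₀·ΔT = 5.6 mm ⇒ ΔT = 5.6 / (14.9×10⁻⁶ × 2500.0) = 150.3 K.
T = 12.9 + 150.3 = 163.2 °C.

163 °C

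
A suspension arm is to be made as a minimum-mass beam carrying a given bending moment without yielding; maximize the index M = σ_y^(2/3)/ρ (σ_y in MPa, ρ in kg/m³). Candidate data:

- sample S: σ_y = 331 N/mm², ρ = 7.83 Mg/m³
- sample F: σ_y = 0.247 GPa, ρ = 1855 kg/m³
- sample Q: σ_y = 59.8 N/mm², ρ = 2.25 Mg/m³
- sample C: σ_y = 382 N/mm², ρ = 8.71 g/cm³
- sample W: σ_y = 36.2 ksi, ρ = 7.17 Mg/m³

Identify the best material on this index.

sample F

In SI units:
  sample S: σ_y = 331.0 MPa, ρ = 7830 kg/m³
  sample F: σ_y = 247.0 MPa, ρ = 1855 kg/m³
  sample Q: σ_y = 59.80 MPa, ρ = 2250 kg/m³
  sample C: σ_y = 382.0 MPa, ρ = 8710 kg/m³
  sample W: σ_y = 249.6 MPa, ρ = 7170 kg/m³
  sample F: M = 21.2×10⁻³
  sample Q: M = 6.80×10⁻³
  sample S: M = 6.11×10⁻³
  sample C: M = 6.04×10⁻³
  sample W: M = 5.53×10⁻³
The maximum is for sample F.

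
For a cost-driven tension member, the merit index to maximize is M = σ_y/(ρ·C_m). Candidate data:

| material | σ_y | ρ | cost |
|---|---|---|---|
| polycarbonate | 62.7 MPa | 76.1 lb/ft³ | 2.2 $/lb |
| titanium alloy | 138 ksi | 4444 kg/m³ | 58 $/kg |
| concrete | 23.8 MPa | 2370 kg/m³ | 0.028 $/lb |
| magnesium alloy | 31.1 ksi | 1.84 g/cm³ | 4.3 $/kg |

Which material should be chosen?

After converting to SI:
  polycarbonate: σ_y = 62.70 MPa, ρ = 1219 kg/m³, cost = 4.850 $/kg
  titanium alloy: σ_y = 951.5 MPa, ρ = 4444 kg/m³, cost = 58.00 $/kg
  concrete: σ_y = 23.80 MPa, ρ = 2370 kg/m³, cost = 0.06173 $/kg
  magnesium alloy: σ_y = 214.4 MPa, ρ = 1840 kg/m³, cost = 4.300 $/kg
  concrete: M = 163 kN·m per $
  magnesium alloy: M = 27.1 kN·m per $
  polycarbonate: M = 10.6 kN·m per $
  titanium alloy: M = 3.69 kN·m per $
Highest index: concrete.

concrete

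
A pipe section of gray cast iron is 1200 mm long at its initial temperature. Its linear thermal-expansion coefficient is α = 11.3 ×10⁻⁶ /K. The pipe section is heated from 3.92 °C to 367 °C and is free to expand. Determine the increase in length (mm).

4.92 mm

ΔT = 367 − 3.92 = 363.1 K.
ΔL = α·L₀·ΔT = 11.3×10⁻⁶ × 1200 mm × 363.1 K = 4.92 mm.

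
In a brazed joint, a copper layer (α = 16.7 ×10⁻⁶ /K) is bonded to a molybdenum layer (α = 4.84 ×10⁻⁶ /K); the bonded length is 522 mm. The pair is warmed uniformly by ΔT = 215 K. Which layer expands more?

α(copper) = 16.7×10⁻⁶/K vs α(molybdenum) = 4.84×10⁻⁶/K.
Higher α expands more for the same ΔT: copper.

copper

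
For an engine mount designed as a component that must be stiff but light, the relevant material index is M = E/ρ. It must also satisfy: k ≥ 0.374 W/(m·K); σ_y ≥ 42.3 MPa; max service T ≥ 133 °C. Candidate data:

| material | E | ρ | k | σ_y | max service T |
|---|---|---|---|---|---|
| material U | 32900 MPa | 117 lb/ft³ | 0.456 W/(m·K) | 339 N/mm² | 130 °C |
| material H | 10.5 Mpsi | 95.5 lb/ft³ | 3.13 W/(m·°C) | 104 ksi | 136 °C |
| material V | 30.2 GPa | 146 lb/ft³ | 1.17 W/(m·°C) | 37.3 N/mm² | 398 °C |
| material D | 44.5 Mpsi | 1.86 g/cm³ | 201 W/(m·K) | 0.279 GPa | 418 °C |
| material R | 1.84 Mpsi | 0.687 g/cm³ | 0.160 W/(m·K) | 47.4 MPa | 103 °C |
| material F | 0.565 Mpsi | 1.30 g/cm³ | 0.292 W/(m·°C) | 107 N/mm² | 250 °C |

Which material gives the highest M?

material D

Screen on constraints: k ≥ 0.374 W/(m·K); σ_y ≥ 42.3 MPa; max service T ≥ 133 °C. Survivors: material H, material D.
Normalizing units and computing the index:
  material H: E = 72.39 GPa, ρ = 1530 kg/m³
  material D: E = 306.8 GPa, ρ = 1860 kg/m³
  material D: M = 165 MN·m/kg
  material H: M = 47.3 MN·m/kg
Material D has the largest M.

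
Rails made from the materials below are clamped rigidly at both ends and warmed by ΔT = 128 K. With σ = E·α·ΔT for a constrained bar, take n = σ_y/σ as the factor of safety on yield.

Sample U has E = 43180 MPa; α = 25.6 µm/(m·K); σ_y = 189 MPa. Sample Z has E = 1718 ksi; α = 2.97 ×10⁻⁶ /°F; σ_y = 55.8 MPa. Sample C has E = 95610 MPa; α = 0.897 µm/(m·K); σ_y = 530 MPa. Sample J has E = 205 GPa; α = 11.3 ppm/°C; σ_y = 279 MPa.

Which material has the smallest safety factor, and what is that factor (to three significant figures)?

Converting E to GPa, α to ×10⁻⁶/K, σ_y to MPa, then σ and n for each:
  sample U: E = 43.18, α = 25.6, σ_y = 189.0 → σ = 141 MPa, n = 1.34
  sample Z: E = 11.85, α = 5.35, σ_y = 55.80 → σ = 8.11 MPa, n = 6.88
  sample C: E = 95.61, α = 0.897, σ_y = 530.0 → σ = 11.0 MPa, n = 48.3
  sample J: E = 205.0, α = 11.3, σ_y = 279.0 → σ = 297 MPa, n = 0.941
Smallest n: sample J with n = 0.941.

sample J, n = 0.941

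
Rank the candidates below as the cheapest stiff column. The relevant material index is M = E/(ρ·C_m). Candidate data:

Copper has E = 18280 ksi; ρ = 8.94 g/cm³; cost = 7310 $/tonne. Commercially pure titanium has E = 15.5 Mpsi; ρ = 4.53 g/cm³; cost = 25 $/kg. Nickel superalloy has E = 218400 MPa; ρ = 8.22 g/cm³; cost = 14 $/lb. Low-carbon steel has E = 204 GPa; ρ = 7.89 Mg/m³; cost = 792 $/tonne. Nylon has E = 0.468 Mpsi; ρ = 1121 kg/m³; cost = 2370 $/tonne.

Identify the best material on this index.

Putting every candidate on a common basis:
  copper: E = 126.0 GPa, ρ = 8940 kg/m³, cost = 7.310 $/kg
  commercially pure titanium: E = 106.9 GPa, ρ = 4530 kg/m³, cost = 25.00 $/kg
  nickel superalloy: E = 218.4 GPa, ρ = 8220 kg/m³, cost = 30.86 $/kg
  low-carbon steel: E = 204.0 GPa, ρ = 7890 kg/m³, cost = 0.7920 $/kg
  nylon: E = 3.227 GPa, ρ = 1121 kg/m³, cost = 2.370 $/kg
  low-carbon steel: M = 32.6 MN·m per $
  copper: M = 1.93 MN·m per $
  nylon: M = 1.21 MN·m per $
  commercially pure titanium: M = 0.944 MN·m per $
  nickel superalloy: M = 0.861 MN·m per $
The maximum is for low-carbon steel.

low-carbon steel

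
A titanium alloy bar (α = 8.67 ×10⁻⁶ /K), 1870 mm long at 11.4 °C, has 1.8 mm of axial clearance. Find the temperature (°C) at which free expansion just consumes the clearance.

α·L₀·ΔT = 1.8 mm ⇒ ΔT = 1.8 / (8.67×10⁻⁶ × 1870.0) = 111.0 K.
T = 11.4 + 111.0 = 122.4 °C.

122 °C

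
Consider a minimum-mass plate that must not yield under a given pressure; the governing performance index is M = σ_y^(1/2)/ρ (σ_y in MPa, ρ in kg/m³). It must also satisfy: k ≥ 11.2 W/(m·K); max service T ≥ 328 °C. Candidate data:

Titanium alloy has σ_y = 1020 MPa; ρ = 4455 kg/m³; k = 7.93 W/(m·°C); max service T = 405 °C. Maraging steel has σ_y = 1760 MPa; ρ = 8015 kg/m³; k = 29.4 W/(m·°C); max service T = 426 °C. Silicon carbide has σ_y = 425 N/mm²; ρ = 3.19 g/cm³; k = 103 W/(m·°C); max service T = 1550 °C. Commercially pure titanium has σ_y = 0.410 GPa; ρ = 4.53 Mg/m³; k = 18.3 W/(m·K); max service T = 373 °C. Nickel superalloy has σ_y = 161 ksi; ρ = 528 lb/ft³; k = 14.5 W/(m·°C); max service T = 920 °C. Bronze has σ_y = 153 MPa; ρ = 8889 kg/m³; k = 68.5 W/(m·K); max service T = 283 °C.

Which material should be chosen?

Screen on constraints: k ≥ 11.2 W/(m·K); max service T ≥ 328 °C. Survivors: maraging steel, silicon carbide, commercially pure titanium, nickel superalloy.
After converting to SI:
  maraging steel: σ_y = 1760 MPa, ρ = 8015 kg/m³
  silicon carbide: σ_y = 425.0 MPa, ρ = 3190 kg/m³
  commercially pure titanium: σ_y = 410.0 MPa, ρ = 4530 kg/m³
  nickel superalloy: σ_y = 1110 MPa, ρ = 8458 kg/m³
  silicon carbide: M = 6.46×10⁻³
  maraging steel: M = 5.23×10⁻³
  commercially pure titanium: M = 4.47×10⁻³
  nickel superalloy: M = 3.94×10⁻³
Silicon carbide ranks first.

silicon carbide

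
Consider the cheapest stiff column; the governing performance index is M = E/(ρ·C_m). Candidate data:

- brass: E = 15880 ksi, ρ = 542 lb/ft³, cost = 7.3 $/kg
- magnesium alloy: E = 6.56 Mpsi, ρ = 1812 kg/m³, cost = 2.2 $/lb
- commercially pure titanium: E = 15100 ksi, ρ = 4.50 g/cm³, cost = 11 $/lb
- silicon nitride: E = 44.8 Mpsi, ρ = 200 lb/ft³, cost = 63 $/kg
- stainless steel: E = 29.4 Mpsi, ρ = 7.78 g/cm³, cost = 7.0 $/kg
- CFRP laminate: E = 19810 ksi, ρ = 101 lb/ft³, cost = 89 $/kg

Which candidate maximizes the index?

In SI units:
  brass: E = 109.5 GPa, ρ = 8682 kg/m³, cost = 7.300 $/kg
  magnesium alloy: E = 45.23 GPa, ρ = 1812 kg/m³, cost = 4.850 $/kg
  commercially pure titanium: E = 104.1 GPa, ρ = 4500 kg/m³, cost = 24.25 $/kg
  silicon nitride: E = 308.9 GPa, ρ = 3204 kg/m³, cost = 63.00 $/kg
  stainless steel: E = 202.7 GPa, ρ = 7780 kg/m³, cost = 7.000 $/kg
  CFRP laminate: E = 136.6 GPa, ρ = 1618 kg/m³, cost = 89.00 $/kg
  magnesium alloy: M = 5.15 MN·m per $
  stainless steel: M = 3.72 MN·m per $
  brass: M = 1.73 MN·m per $
  silicon nitride: M = 1.53 MN·m per $
  commercially pure titanium: M = 0.954 MN·m per $
  CFRP laminate: M = 0.949 MN·m per $
Magnesium alloy has the largest M.

magnesium alloy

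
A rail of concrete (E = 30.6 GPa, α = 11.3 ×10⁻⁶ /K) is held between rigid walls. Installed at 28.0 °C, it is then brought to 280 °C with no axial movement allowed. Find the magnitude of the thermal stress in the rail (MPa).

87.1 MPa

ΔT = 252.0 K. Constrained thermal stress σ = E·α·ΔT = 30.60×10³ MPa × 11.3×10⁻⁶ × 252.0 = 87.1 MPa (compressive).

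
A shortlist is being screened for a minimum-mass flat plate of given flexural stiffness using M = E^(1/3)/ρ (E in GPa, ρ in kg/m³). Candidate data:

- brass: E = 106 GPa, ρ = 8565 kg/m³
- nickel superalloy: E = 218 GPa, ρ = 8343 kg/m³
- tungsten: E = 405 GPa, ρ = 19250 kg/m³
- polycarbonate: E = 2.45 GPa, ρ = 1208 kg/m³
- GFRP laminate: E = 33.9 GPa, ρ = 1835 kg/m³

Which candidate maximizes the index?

GFRP laminate

Evaluate M for each candidate:
  GFRP laminate: M = 1.76×10⁻³
  polycarbonate: M = 1.12×10⁻³
  nickel superalloy: M = 0.721×10⁻³
  brass: M = 0.553×10⁻³
  tungsten: M = 0.384×10⁻³
GFRP laminate ranks first.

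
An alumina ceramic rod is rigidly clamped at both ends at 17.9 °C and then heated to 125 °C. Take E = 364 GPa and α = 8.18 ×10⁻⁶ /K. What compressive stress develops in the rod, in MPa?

ΔT = 107.1 K. Constrained thermal stress σ = E·α·ΔT = 364.0×10³ MPa × 8.18×10⁻⁶ × 107.1 = 319 MPa (compressive).

319 MPa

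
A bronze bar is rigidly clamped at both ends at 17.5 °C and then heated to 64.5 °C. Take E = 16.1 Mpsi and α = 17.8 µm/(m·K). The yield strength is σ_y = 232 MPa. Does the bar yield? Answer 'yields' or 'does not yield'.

does not yield

E = 16.1 Mpsi = 111.0 GPa.
ΔT = 47.00 K. Constrained thermal stress σ = E·α·ΔT = 111.0×10³ MPa × 17.8×10⁻⁶ × 47.00 = 92.9 MPa (compressive).
Compare to σ_y = 232 MPa: σ < σ_y, so it does not yield.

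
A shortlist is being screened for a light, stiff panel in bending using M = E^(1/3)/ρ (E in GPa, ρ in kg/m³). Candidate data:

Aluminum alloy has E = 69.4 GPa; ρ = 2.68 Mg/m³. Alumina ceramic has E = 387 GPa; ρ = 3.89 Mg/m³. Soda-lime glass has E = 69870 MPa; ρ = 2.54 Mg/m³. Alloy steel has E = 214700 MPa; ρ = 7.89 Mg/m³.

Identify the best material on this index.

After converting to SI:
  aluminum alloy: E = 69.40 GPa, ρ = 2680 kg/m³
  alumina ceramic: E = 387.0 GPa, ρ = 3890 kg/m³
  soda-lime glass: E = 69.87 GPa, ρ = 2540 kg/m³
  alloy steel: E = 214.7 GPa, ρ = 7890 kg/m³
  alumina ceramic: M = 1.87×10⁻³
  soda-lime glass: M = 1.62×10⁻³
  aluminum alloy: M = 1.53×10⁻³
  alloy steel: M = 0.759×10⁻³
Alumina ceramic has the largest M.

alumina ceramic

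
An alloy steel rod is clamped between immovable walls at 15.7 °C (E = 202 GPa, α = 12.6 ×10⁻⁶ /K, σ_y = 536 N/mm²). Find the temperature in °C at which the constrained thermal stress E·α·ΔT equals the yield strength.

226 °C

σ_y = 536 N/mm² = 536.0 MPa.
E·α·ΔT = 536.0 MPa ⇒ ΔT = 536.0 / (202.0×10³ × 12.6×10⁻⁶) = 210.6 K.
T = 15.7 + 210.6 = 226.3 °C.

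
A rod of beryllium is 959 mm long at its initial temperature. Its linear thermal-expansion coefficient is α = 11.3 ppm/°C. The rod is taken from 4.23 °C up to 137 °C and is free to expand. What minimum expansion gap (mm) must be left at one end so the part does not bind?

ΔT = 137 − 4.23 = 132.8 K.
ΔL = α·L₀·ΔT = 11.3×10⁻⁶ × 959 mm × 132.8 K = 1.44 mm.

1.44 mm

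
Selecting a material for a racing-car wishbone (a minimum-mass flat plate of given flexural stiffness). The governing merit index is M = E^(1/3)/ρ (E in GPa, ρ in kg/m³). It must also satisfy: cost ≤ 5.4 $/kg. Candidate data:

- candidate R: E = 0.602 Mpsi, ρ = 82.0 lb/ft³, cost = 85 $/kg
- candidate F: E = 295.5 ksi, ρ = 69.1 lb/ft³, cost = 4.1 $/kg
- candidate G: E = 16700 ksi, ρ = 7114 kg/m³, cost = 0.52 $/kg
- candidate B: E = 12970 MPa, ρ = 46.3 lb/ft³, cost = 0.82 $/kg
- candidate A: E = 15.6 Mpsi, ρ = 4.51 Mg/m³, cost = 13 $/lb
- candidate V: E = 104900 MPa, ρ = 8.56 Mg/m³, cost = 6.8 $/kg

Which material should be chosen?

Screen on constraints: cost ≤ 5.4 $/kg. Survivors: candidate F, candidate G, candidate B.
In SI units:
  candidate F: E = 2.037 GPa, ρ = 1107 kg/m³
  candidate G: E = 115.1 GPa, ρ = 7114 kg/m³
  candidate B: E = 12.97 GPa, ρ = 741.7 kg/m³
  candidate B: M = 3.17×10⁻³
  candidate F: M = 1.15×10⁻³
  candidate G: M = 0.684×10⁻³
The maximum is for candidate B.

candidate B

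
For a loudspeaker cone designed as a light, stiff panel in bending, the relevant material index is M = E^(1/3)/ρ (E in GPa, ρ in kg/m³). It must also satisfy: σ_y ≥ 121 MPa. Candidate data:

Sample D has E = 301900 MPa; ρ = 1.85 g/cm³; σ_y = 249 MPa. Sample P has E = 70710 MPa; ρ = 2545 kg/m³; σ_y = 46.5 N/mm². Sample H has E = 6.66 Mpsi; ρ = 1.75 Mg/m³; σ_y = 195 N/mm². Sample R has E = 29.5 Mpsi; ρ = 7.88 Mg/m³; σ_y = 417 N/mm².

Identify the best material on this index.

Screen on constraints: σ_y ≥ 121 MPa. Survivors: sample D, sample H, sample R.
Putting every candidate on a common basis:
  sample D: E = 301.9 GPa, ρ = 1850 kg/m³
  sample H: E = 45.92 GPa, ρ = 1750 kg/m³
  sample R: E = 203.4 GPa, ρ = 7880 kg/m³
  sample D: M = 3.63×10⁻³
  sample H: M = 2.05×10⁻³
  sample R: M = 0.746×10⁻³
The maximum is for sample D.

sample D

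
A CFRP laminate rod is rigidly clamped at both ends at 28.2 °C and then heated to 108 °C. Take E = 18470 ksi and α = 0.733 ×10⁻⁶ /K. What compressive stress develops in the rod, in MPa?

E = 18470 ksi = 127.3 GPa.
ΔT = 79.80 K. Constrained thermal stress σ = E·α·ΔT = 127.3×10³ MPa × 0.733×10⁻⁶ × 79.80 = 7.45 MPa (compressive).

7.45 MPa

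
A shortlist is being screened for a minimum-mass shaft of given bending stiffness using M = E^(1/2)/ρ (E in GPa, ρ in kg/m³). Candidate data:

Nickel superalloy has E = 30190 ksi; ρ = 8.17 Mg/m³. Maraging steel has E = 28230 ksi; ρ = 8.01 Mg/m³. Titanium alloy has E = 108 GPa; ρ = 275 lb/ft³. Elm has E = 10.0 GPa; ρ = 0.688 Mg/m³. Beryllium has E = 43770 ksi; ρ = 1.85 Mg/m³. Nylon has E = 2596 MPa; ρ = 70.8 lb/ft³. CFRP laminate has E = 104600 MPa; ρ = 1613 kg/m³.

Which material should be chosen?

In SI units:
  nickel superalloy: E = 208.2 GPa, ρ = 8170 kg/m³
  maraging steel: E = 194.6 GPa, ρ = 8010 kg/m³
  titanium alloy: E = 108.0 GPa, ρ = 4405 kg/m³
  elm: E = 10.00 GPa, ρ = 688.0 kg/m³
  beryllium: E = 301.8 GPa, ρ = 1850 kg/m³
  nylon: E = 2.596 GPa, ρ = 1134 kg/m³
  CFRP laminate: E = 104.6 GPa, ρ = 1613 kg/m³
  beryllium: M = 9.39×10⁻³
  CFRP laminate: M = 6.34×10⁻³
  elm: M = 4.60×10⁻³
  titanium alloy: M = 2.36×10⁻³
  nickel superalloy: M = 1.77×10⁻³
  maraging steel: M = 1.74×10⁻³
  nylon: M = 1.42×10⁻³
Beryllium has the largest M.

beryllium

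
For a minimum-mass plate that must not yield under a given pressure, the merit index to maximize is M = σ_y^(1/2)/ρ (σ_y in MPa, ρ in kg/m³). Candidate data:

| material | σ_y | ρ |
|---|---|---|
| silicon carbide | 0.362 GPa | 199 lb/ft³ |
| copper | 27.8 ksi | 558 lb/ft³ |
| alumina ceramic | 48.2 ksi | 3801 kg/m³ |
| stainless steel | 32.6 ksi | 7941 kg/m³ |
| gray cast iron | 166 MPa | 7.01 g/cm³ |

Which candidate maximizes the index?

Convert each candidate to consistent units, then evaluate M:
  silicon carbide: σ_y = 362.0 MPa, ρ = 3188 kg/m³
  copper: σ_y = 191.7 MPa, ρ = 8938 kg/m³
  alumina ceramic: σ_y = 332.3 MPa, ρ = 3801 kg/m³
  stainless steel: σ_y = 224.8 MPa, ρ = 7941 kg/m³
  gray cast iron: σ_y = 166.0 MPa, ρ = 7010 kg/m³
  silicon carbide: M = 5.97×10⁻³
  alumina ceramic: M = 4.80×10⁻³
  stainless steel: M = 1.89×10⁻³
  gray cast iron: M = 1.84×10⁻³
  copper: M = 1.55×10⁻³
Silicon carbide ranks first.

silicon carbide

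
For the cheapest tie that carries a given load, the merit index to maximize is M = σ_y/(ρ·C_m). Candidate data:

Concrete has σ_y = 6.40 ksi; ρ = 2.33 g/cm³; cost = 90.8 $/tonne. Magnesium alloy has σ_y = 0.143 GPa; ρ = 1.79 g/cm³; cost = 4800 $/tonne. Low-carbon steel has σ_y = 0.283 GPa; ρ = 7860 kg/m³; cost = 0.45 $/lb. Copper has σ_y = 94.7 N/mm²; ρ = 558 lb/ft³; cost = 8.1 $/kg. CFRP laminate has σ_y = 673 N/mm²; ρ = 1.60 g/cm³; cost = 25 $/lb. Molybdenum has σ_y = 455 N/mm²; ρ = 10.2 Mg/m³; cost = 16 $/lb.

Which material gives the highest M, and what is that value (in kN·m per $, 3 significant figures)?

concrete, M = 209 kN·m per $

Putting every candidate on a common basis:
  concrete: σ_y = 44.13 MPa, ρ = 2330 kg/m³, cost = 0.09080 $/kg
  magnesium alloy: σ_y = 143.0 MPa, ρ = 1790 kg/m³, cost = 4.800 $/kg
  low-carbon steel: σ_y = 283.0 MPa, ρ = 7860 kg/m³, cost = 0.9921 $/kg
  copper: σ_y = 94.70 MPa, ρ = 8938 kg/m³, cost = 8.100 $/kg
  CFRP laminate: σ_y = 673.0 MPa, ρ = 1600 kg/m³, cost = 55.11 $/kg
  molybdenum: σ_y = 455.0 MPa, ρ = 10200 kg/m³, cost = 35.27 $/kg
  concrete: M = 209 kN·m per $
  low-carbon steel: M = 36.3 kN·m per $
  magnesium alloy: M = 16.6 kN·m per $
  CFRP laminate: M = 7.63 kN·m per $
  copper: M = 1.31 kN·m per $
  molybdenum: M = 1.26 kN·m per $
Concrete has the largest M.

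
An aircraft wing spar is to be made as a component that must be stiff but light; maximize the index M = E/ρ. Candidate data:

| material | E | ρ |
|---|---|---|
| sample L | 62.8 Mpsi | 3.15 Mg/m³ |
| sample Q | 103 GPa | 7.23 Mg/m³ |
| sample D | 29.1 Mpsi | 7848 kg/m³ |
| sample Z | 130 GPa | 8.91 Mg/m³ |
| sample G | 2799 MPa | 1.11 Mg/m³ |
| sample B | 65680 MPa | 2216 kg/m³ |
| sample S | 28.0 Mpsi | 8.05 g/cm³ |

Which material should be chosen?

Putting every candidate on a common basis:
  sample L: E = 433.0 GPa, ρ = 3150 kg/m³
  sample Q: E = 103.0 GPa, ρ = 7230 kg/m³
  sample D: E = 200.6 GPa, ρ = 7848 kg/m³
  sample Z: E = 130.0 GPa, ρ = 8910 kg/m³
  sample G: E = 2.799 GPa, ρ = 1110 kg/m³
  sample B: E = 65.68 GPa, ρ = 2216 kg/m³
  sample S: E = 193.1 GPa, ρ = 8050 kg/m³
  sample L: M = 137 MN·m/kg
  sample B: M = 29.6 MN·m/kg
  sample D: M = 25.6 MN·m/kg
  sample S: M = 24.0 MN·m/kg
  sample Z: M = 14.6 MN·m/kg
  sample Q: M = 14.2 MN·m/kg
  sample G: M = 2.52 MN·m/kg
The maximum is for sample L.

sample L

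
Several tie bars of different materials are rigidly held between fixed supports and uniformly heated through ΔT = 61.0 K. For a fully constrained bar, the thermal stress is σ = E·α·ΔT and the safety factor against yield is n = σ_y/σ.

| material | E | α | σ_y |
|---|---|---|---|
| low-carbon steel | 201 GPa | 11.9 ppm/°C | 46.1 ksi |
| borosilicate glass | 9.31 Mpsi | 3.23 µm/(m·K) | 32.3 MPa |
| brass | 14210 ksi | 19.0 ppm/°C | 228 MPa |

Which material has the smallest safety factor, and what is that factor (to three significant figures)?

brass, n = 2.01

With everything in SI (GPa, ×10⁻⁶/K, MPa):
  low-carbon steel: E = 201.0, α = 11.9, σ_y = 317.8 → σ = 146 MPa, n = 2.18
  borosilicate glass: E = 64.19, α = 3.23, σ_y = 32.30 → σ = 12.6 MPa, n = 2.55
  brass: E = 97.97, α = 19.0, σ_y = 228.0 → σ = 114 MPa, n = 2.01
Smallest n: brass with n = 2.01.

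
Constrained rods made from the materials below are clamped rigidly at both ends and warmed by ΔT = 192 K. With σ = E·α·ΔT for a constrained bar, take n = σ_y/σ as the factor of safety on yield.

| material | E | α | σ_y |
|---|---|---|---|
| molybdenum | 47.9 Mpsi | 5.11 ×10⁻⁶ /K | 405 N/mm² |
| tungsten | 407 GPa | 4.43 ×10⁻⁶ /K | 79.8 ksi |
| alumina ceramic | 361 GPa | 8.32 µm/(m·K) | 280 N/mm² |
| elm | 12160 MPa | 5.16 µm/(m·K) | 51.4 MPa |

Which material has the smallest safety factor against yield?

With everything in SI (GPa, ×10⁻⁶/K, MPa):
  molybdenum: E = 330.3, α = 5.11, σ_y = 405.0 → σ = 324 MPa, n = 1.25
  tungsten: E = 407.0, α = 4.43, σ_y = 550.2 → σ = 346 MPa, n = 1.59
  alumina ceramic: E = 361.0, α = 8.32, σ_y = 280.0 → σ = 577 MPa, n = 0.486
  elm: E = 12.16, α = 5.16, σ_y = 51.40 → σ = 12.0 MPa, n = 4.27
Alumina ceramic has the lowest safety factor, n = 0.486.

alumina ceramic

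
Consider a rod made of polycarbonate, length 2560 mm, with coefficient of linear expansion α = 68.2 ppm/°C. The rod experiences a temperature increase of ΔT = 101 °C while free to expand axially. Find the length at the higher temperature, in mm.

2577.6 mm

ΔL = α·L₀·ΔT = 68.2×10⁻⁶ × 2560 mm × 101.0 K = 17.6 mm.
L = L₀ + ΔL = 2560 + 17.6 = 2577.6 mm.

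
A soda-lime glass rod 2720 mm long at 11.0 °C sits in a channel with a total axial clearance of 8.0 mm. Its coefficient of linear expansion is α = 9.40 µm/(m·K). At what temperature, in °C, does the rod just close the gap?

324 °C

α·L₀·ΔT = 8.0 mm ⇒ ΔT = 8.0 / (9.40×10⁻⁶ × 2720.0) = 312.9 K.
T = 11.0 + 312.9 = 323.9 °C.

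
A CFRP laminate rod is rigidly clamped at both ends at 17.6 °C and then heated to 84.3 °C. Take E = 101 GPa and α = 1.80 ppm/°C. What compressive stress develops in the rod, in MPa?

ΔT = 66.70 K. Constrained thermal stress σ = E·α·ΔT = 101.0×10³ MPa × 1.80×10⁻⁶ × 66.70 = 12.1 MPa (compressive).

12.1 MPa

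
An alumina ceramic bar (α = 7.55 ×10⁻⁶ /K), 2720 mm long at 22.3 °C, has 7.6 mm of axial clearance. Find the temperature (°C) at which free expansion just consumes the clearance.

α·L₀·ΔT = 7.6 mm ⇒ ΔT = 7.6 / (7.55×10⁻⁶ × 2720.0) = 370.1 K.
T = 22.3 + 370.1 = 392.4 °C.

392 °C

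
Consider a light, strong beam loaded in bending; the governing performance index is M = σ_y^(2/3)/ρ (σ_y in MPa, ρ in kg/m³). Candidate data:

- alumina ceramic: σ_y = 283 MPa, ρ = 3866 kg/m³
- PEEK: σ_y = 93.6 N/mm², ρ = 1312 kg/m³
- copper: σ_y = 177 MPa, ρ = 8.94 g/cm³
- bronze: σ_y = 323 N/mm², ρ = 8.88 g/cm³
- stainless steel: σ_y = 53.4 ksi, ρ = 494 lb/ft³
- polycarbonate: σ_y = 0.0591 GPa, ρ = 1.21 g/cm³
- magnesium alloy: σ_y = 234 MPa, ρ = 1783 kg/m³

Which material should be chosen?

magnesium alloy

Putting every candidate on a common basis:
  alumina ceramic: σ_y = 283.0 MPa, ρ = 3866 kg/m³
  PEEK: σ_y = 93.60 MPa, ρ = 1312 kg/m³
  copper: σ_y = 177.0 MPa, ρ = 8940 kg/m³
  bronze: σ_y = 323.0 MPa, ρ = 8880 kg/m³
  stainless steel: σ_y = 368.2 MPa, ρ = 7913 kg/m³
  polycarbonate: σ_y = 59.10 MPa, ρ = 1210 kg/m³
  magnesium alloy: σ_y = 234.0 MPa, ρ = 1783 kg/m³
  magnesium alloy: M = 21.3×10⁻³
  PEEK: M = 15.7×10⁻³
  polycarbonate: M = 12.5×10⁻³
  alumina ceramic: M = 11.1×10⁻³
  stainless steel: M = 6.49×10⁻³
  bronze: M = 5.30×10⁻³
  copper: M = 3.53×10⁻³
Magnesium alloy ranks first.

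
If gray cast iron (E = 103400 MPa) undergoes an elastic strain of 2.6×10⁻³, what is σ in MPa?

269 MPa

E = 103400 MPa = 103.4 GPa.
σ = E·ε = 103400 MPa × 2.6×10⁻³ = 269 MPa.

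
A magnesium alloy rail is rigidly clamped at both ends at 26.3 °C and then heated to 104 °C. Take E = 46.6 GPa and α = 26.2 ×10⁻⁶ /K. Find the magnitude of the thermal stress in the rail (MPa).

94.9 MPa

ΔT = 77.70 K. Constrained thermal stress σ = E·α·ΔT = 46.60×10³ MPa × 26.2×10⁻⁶ × 77.70 = 94.9 MPa (compressive).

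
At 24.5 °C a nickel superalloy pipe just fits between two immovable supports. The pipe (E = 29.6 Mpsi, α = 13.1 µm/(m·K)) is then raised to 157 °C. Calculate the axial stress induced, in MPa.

E = 29.6 Mpsi = 204.1 GPa.
ΔT = 132.5 K. Constrained thermal stress σ = E·α·ΔT = 204.1×10³ MPa × 13.1×10⁻⁶ × 132.5 = 354 MPa (compressive).

354 MPa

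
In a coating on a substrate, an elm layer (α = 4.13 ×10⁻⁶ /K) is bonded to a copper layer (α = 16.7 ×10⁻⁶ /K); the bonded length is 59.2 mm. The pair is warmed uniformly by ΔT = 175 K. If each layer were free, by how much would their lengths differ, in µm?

Δα = |4.13 − 16.7|×10⁻⁶/K = 12.6×10⁻⁶/K.
ΔL_mismatch = Δα·L·ΔT = 12.6×10⁻⁶ × 59.2 mm × 175.0 K = 130 µm.

130 µm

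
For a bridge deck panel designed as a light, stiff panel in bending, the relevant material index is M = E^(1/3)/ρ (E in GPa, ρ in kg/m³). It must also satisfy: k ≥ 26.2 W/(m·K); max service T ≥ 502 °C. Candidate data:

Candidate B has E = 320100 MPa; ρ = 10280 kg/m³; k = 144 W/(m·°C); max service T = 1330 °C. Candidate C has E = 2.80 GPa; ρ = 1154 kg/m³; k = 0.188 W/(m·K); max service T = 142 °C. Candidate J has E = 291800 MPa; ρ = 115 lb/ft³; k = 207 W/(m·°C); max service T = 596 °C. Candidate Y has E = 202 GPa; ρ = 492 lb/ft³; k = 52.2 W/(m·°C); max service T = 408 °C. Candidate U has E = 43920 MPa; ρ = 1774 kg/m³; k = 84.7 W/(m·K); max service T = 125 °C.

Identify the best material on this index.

Screen on constraints: k ≥ 26.2 W/(m·K); max service T ≥ 502 °C. Survivors: candidate B, candidate J.
In SI units:
  candidate B: E = 320.1 GPa, ρ = 10280 kg/m³
  candidate J: E = 291.8 GPa, ρ = 1842 kg/m³
  candidate J: M = 3.60×10⁻³
  candidate B: M = 0.665×10⁻³
Candidate J has the largest M.

candidate J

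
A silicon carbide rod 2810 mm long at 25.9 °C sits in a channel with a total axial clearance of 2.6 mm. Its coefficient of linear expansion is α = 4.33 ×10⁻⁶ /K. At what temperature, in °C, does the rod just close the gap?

α·L₀·ΔT = 2.6 mm ⇒ ΔT = 2.6 / (4.33×10⁻⁶ × 2810.0) = 213.7 K.
T = 25.9 + 213.7 = 239.6 °C.

240 °C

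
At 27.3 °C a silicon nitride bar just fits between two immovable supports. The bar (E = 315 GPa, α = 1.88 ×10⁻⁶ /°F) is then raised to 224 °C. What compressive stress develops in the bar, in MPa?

α = 1.88×10⁻⁶/°F × 9/5 = 3.38×10⁻⁶/K.
ΔT = 196.7 K. Constrained thermal stress σ = E·α·ΔT = 315.0×10³ MPa × 3.38×10⁻⁶ × 196.7 = 210 MPa (compressive).

210 MPa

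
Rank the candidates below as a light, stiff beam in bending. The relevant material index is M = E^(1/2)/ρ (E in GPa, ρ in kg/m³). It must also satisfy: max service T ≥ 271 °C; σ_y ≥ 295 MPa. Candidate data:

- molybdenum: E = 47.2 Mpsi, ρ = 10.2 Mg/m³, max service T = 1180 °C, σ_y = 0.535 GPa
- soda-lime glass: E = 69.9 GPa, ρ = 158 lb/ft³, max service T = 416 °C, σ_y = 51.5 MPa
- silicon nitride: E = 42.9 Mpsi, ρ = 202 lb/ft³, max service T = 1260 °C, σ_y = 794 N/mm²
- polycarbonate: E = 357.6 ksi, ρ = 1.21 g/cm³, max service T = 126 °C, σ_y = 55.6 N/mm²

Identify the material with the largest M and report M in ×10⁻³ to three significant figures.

silicon nitride, M = 5.32×10⁻³

Screen on constraints: max service T ≥ 271 °C; σ_y ≥ 295 MPa. Survivors: molybdenum, silicon nitride.
In SI units:
  molybdenum: E = 325.4 GPa, ρ = 10200 kg/m³
  silicon nitride: E = 295.8 GPa, ρ = 3236 kg/m³
  silicon nitride: M = 5.32×10⁻³
  molybdenum: M = 1.77×10⁻³
The maximum is for silicon nitride.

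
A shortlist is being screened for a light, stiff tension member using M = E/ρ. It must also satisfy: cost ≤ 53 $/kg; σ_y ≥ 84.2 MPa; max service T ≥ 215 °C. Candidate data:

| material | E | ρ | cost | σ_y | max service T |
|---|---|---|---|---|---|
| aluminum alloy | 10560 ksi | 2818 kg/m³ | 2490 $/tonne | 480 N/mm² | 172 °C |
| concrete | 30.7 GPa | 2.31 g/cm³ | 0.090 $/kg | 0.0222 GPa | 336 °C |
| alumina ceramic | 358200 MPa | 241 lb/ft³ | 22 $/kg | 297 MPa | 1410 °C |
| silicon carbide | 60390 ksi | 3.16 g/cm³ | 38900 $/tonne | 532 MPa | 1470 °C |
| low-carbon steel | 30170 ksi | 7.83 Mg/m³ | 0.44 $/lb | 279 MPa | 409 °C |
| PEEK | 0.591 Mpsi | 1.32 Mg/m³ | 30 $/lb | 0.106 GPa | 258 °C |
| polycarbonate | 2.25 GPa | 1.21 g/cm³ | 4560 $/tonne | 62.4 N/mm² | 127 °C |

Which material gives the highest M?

silicon carbide

Screen on constraints: cost ≤ 53 $/kg; σ_y ≥ 84.2 MPa; max service T ≥ 215 °C. Survivors: alumina ceramic, silicon carbide, low-carbon steel.
In SI units:
  alumina ceramic: E = 358.2 GPa, ρ = 3860 kg/m³
  silicon carbide: E = 416.4 GPa, ρ = 3160 kg/m³
  low-carbon steel: E = 208.0 GPa, ρ = 7830 kg/m³
  silicon carbide: M = 132 MN·m/kg
  alumina ceramic: M = 92.8 MN·m/kg
  low-carbon steel: M = 26.6 MN·m/kg
The maximum is for silicon carbide.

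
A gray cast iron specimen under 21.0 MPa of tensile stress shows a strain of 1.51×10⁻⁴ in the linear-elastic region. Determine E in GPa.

139 GPa

E = σ/ε = 21.0 MPa / 1.51×10⁻⁴ = 139100 MPa = 139 GPa.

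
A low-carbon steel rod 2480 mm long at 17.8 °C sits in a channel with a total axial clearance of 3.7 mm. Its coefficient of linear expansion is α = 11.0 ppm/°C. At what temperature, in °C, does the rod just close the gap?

α·L₀·ΔT = 3.7 mm ⇒ ΔT = 3.7 / (11.0×10⁻⁶ × 2480.0) = 135.6 K.
T = 17.8 + 135.6 = 153.4 °C.

153 °C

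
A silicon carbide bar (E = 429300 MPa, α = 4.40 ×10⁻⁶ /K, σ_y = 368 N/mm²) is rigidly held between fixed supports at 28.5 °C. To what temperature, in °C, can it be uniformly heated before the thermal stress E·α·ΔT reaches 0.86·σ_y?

E = 429300 MPa = 429.3 GPa.
σ_y = 368 N/mm² = 368.0 MPa.
E·α·ΔT = 316.5 MPa ⇒ ΔT = 316.5 / (429.3×10³ × 4.40×10⁻⁶) = 167.5 K.
T = 28.5 + 167.5 = 196.0 °C.

196 °C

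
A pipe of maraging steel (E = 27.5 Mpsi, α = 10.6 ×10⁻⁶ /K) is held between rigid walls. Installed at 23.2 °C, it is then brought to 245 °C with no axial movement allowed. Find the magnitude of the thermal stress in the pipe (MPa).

E = 27.5 Mpsi = 189.6 GPa.
ΔT = 221.8 K. Constrained thermal stress σ = E·α·ΔT = 189.6×10³ MPa × 10.6×10⁻⁶ × 221.8 = 446 MPa (compressive).

446 MPa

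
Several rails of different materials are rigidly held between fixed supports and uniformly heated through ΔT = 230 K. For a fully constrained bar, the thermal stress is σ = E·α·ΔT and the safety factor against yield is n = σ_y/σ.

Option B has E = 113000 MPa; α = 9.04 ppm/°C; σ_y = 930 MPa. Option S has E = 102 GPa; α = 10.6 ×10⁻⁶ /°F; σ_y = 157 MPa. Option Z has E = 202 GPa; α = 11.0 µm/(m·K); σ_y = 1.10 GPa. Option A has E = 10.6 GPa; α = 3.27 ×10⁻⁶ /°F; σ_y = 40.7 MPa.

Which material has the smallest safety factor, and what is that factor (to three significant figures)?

option S, n = 0.351

In consistent units (E in GPa, α in ×10⁻⁶/K, σ_y in MPa):
  option B: E = 113.0, α = 9.04, σ_y = 930.0 → σ = 235 MPa, n = 3.96
  option S: E = 102.0, α = 19.1, σ_y = 157.0 → σ = 448 MPa, n = 0.351
  option Z: E = 202.0, α = 11.0, σ_y = 1100 → σ = 511 MPa, n = 2.15
  option A: E = 10.60, α = 5.89, σ_y = 40.70 → σ = 14.4 MPa, n = 2.84
The minimum is option S at n = 0.351.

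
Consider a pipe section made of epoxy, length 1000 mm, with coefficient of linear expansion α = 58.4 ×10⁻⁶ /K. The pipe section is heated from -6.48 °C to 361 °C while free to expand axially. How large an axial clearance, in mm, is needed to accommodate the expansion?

ΔT = 361 − (-6.48) = 367.5 K.
ΔL = α·L₀·ΔT = 58.4×10⁻⁶ × 1000 mm × 367.5 K = 21.5 mm.

21.5 mm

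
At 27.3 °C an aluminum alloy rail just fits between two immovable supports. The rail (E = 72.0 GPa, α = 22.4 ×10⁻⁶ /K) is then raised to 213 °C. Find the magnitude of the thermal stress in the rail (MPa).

ΔT = 185.7 K. Constrained thermal stress σ = E·α·ΔT = 72.00×10³ MPa × 22.4×10⁻⁶ × 185.7 = 299 MPa (compressive).

299 MPa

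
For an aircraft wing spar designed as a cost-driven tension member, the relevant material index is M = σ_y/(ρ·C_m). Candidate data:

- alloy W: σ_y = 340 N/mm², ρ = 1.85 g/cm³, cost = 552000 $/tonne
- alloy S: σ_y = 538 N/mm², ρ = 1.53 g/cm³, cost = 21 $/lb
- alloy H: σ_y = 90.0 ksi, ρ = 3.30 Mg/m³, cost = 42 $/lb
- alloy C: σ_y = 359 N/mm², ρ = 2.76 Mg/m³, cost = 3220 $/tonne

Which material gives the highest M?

alloy C

Putting every candidate on a common basis:
  alloy W: σ_y = 340.0 MPa, ρ = 1850 kg/m³, cost = 552.0 $/kg
  alloy S: σ_y = 538.0 MPa, ρ = 1530 kg/m³, cost = 46.30 $/kg
  alloy H: σ_y = 620.5 MPa, ρ = 3300 kg/m³, cost = 92.59 $/kg
  alloy C: σ_y = 359.0 MPa, ρ = 2760 kg/m³, cost = 3.220 $/kg
  alloy C: M = 40.4 kN·m per $
  alloy S: M = 7.60 kN·m per $
  alloy H: M = 2.03 kN·m per $
  alloy W: M = 0.333 kN·m per $
The maximum is for alloy C.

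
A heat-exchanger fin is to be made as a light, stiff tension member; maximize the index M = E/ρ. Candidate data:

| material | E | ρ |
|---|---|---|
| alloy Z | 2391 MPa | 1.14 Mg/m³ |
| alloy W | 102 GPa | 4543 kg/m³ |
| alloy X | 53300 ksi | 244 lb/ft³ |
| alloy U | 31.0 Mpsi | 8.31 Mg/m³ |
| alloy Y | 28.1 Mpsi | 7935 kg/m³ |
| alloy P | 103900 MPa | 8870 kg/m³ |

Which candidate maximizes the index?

After converting to SI:
  alloy Z: E = 2.391 GPa, ρ = 1140 kg/m³
  alloy W: E = 102.0 GPa, ρ = 4543 kg/m³
  alloy X: E = 367.5 GPa, ρ = 3909 kg/m³
  alloy U: E = 213.7 GPa, ρ = 8310 kg/m³
  alloy Y: E = 193.7 GPa, ρ = 7935 kg/m³
  alloy P: E = 103.9 GPa, ρ = 8870 kg/m³
  alloy X: M = 94.0 MN·m/kg
  alloy U: M = 25.7 MN·m/kg
  alloy Y: M = 24.4 MN·m/kg
  alloy W: M = 22.5 MN·m/kg
  alloy P: M = 11.7 MN·m/kg
  alloy Z: M = 2.10 MN·m/kg
Alloy X has the largest M.

alloy X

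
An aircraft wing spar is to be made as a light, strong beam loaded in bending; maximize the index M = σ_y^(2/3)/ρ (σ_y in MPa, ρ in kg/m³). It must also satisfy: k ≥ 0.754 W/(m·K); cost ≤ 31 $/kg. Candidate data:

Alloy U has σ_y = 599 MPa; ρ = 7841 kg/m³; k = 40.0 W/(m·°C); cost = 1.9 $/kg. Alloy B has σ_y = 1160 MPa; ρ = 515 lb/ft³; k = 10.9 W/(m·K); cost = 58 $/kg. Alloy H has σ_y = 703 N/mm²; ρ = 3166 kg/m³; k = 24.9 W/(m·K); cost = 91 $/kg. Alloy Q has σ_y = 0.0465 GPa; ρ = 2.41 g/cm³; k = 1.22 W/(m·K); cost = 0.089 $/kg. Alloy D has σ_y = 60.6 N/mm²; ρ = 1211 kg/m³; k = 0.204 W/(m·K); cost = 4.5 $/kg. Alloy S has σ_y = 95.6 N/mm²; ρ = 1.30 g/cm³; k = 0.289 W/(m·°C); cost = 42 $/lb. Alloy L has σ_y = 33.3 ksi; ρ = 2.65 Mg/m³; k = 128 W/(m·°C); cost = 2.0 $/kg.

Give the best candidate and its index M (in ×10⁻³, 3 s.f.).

alloy L, M = 14.1×10⁻³

Screen on constraints: k ≥ 0.754 W/(m·K); cost ≤ 31 $/kg. Survivors: alloy U, alloy Q, alloy L.
Putting every candidate on a common basis:
  alloy U: σ_y = 599.0 MPa, ρ = 7841 kg/m³
  alloy Q: σ_y = 46.50 MPa, ρ = 2410 kg/m³
  alloy L: σ_y = 229.6 MPa, ρ = 2650 kg/m³
  alloy L: M = 14.1×10⁻³
  alloy U: M = 9.06×10⁻³
  alloy Q: M = 5.37×10⁻³
Alloy L has the largest M.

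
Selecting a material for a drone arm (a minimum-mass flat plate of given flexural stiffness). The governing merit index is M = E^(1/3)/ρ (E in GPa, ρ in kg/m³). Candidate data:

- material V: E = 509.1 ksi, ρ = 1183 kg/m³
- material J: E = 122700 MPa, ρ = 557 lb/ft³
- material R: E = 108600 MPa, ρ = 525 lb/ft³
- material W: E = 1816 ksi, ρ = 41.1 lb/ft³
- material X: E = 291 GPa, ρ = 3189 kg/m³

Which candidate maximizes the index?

After converting to SI:
  material V: E = 3.510 GPa, ρ = 1183 kg/m³
  material J: E = 122.7 GPa, ρ = 8922 kg/m³
  material R: E = 108.6 GPa, ρ = 8410 kg/m³
  material W: E = 12.52 GPa, ρ = 658.4 kg/m³
  material X: E = 291.0 GPa, ρ = 3189 kg/m³
  material W: M = 3.53×10⁻³
  material X: M = 2.08×10⁻³
  material V: M = 1.28×10⁻³
  material R: M = 0.567×10⁻³
  material J: M = 0.557×10⁻³
Material W ranks first.

material W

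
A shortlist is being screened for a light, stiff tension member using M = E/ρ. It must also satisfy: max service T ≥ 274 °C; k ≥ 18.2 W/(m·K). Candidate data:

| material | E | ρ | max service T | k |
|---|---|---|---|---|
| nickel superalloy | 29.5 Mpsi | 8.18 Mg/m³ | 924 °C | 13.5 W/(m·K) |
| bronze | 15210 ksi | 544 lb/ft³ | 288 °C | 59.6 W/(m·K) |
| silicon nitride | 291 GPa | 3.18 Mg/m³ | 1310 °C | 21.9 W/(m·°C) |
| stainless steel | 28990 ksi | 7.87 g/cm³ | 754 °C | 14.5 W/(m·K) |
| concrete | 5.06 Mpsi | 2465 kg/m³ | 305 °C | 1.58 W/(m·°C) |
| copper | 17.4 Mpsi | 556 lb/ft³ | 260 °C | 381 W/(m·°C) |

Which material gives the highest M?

Screen on constraints: max service T ≥ 274 °C; k ≥ 18.2 W/(m·K). Survivors: bronze, silicon nitride.
Convert each candidate to consistent units, then evaluate M:
  bronze: E = 104.9 GPa, ρ = 8714 kg/m³
  silicon nitride: E = 291.0 GPa, ρ = 3180 kg/m³
  silicon nitride: M = 91.5 MN·m/kg
  bronze: M = 12.0 MN·m/kg
Silicon nitride ranks first.

silicon nitride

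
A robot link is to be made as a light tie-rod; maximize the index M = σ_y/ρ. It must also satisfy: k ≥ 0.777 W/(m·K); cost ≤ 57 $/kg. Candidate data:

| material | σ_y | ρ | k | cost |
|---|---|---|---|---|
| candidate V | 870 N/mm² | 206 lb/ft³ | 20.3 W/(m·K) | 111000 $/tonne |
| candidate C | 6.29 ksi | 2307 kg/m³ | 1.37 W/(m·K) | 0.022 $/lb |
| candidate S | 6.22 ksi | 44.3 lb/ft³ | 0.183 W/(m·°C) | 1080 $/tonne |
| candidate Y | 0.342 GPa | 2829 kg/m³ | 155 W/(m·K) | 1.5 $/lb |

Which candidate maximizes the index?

candidate Y

Screen on constraints: k ≥ 0.777 W/(m·K); cost ≤ 57 $/kg. Survivors: candidate C, candidate Y.
Convert each candidate to consistent units, then evaluate M:
  candidate C: σ_y = 43.37 MPa, ρ = 2307 kg/m³
  candidate Y: σ_y = 342.0 MPa, ρ = 2829 kg/m³
  candidate Y: M = 121 kN·m/kg
  candidate C: M = 18.8 kN·m/kg
Candidate Y ranks first.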